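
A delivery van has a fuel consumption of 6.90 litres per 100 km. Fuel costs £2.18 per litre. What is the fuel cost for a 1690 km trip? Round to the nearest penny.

Fuel = 6.90 L/100 km × 1690 km / 100 = 116.6 L
Cost = 116.6 L × £2.18/L = £254.21

£254.21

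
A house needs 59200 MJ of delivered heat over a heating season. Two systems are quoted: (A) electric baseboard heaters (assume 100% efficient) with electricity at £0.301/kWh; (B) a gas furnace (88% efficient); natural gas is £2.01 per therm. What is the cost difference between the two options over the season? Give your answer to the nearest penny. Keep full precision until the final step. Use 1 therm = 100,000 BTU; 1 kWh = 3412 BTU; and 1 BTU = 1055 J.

Heat load = 59200 MJ = 59,200,000,000 J / 1055 = 56,113,744 BTU
Gas: input = 56,113,744 / 0.88 = 63,765,618 BTU = 637.7 therm → 637.7 × £2.01 = £1,281.69
Electric: 56,113,744 BTU / 3412 = 16,450 kWh → × £0.301 = £4,950.25
Difference = |£1,281.69 − £4,950.25| = £3,668.56

£3668.56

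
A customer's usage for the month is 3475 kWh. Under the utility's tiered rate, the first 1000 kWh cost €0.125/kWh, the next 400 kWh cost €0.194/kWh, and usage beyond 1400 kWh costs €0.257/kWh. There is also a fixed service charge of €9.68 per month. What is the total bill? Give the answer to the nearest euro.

€746

First 1000 kWh × €0.125 = €125.00
Next 400 kWh × €0.194 = €77.60
Remaining 2075 kWh × €0.257 = €533.27
Energy charge = €735.88; + service €9.68 = €745.55 ≈ €746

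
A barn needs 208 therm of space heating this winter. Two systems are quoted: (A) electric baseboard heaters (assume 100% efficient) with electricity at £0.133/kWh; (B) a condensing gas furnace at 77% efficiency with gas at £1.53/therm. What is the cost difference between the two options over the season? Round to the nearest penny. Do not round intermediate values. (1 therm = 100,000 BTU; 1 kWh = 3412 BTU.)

Heat load = 208 therm × 100,000 = 20,800,000 BTU
Gas: input = 20,800,000 / 0.77 = 27,012,987 BTU = 270.1 therm → 270.1 × £1.53 = £413.30
Electric: 20,800,000 BTU / 3412 = 6,096 kWh → × £0.133 = £810.79
Difference = |£413.30 − £810.79| = £397.49

£397.49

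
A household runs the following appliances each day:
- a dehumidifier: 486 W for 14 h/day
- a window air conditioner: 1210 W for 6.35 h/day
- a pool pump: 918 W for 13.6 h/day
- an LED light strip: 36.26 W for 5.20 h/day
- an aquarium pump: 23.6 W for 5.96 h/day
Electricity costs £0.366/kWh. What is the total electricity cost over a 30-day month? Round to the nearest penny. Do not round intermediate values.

£299.77

dehumidifier: 486 W × 14 h × 30 d = 204,120 Wh = 204.1 kWh
window air conditioner: 1210 W × 6.35 h × 30 d = 230,505 Wh = 230.5 kWh
pool pump: 918 W × 13.6 h × 30 d = 374,544 Wh = 374.5 kWh
LED light strip: 36.26 W × 5.20 h × 30 d = 5,657 Wh = 5.657 kWh
aquarium pump: 23.6 W × 5.96 h × 30 d = 4,220 Wh = 4.22 kWh
Total energy = 204.1 + 230.5 + 374.5 + 5.657 + 4.22 = 819 kWh
Cost = 819 kWh × £0.366 = £299.77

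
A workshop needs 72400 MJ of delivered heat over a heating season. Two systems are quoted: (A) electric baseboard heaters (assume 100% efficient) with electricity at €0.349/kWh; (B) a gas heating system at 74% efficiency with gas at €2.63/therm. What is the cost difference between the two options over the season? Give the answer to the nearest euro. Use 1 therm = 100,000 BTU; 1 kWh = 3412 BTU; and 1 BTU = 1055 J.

Heat load = 72400 MJ = 72,400,000,000 J / 1055 = 68,625,592 BTU
Gas: input = 68,625,592 / 0.74 = 92,737,287 BTU = 927.4 therm → 927.4 × €2.63 = €2,438.99
Electric: 68,625,592 BTU / 3412 = 20,110 kWh → × €0.349 = €7,019.44
Difference = |€2,438.99 − €7,019.44| = €4,580.45 ≈ €4580

€4580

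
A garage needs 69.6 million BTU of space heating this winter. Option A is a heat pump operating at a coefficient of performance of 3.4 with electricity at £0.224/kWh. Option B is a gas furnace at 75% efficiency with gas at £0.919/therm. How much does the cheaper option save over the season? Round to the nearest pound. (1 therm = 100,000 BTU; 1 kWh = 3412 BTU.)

Heat load = 69.6 × 10⁶ BTU = 69,600,000 BTU
Gas: input = 69,600,000 / 0.75 = 92,800,000 BTU = 928 therm → 928 × £0.919 = £852.83
Heat pump: 69,600,000 BTU / 3412 = 20,400 kWh heat; / 3.4 = 6,000 kWh in → × £0.224 = £1,343.91
Difference = |£852.83 − £1,343.91| = £491.08 ≈ £491

£491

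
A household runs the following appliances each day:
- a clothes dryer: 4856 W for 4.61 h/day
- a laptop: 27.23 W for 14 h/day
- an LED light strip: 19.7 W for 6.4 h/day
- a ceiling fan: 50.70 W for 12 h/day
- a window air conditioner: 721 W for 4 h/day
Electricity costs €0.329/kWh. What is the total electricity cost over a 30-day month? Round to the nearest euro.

clothes dryer: 4856 W × 4.61 h × 30 d = 671,585 Wh = 671.6 kWh
laptop: 27.23 W × 14 h × 30 d = 11,437 Wh = 11.44 kWh
LED light strip: 19.7 W × 6.4 h × 30 d = 3,782 Wh = 3.782 kWh
ceiling fan: 50.70 W × 12 h × 30 d = 18,252 Wh = 18.25 kWh
window air conditioner: 721 W × 4 h × 30 d = 86,520 Wh = 86.52 kWh
Total energy = 671.6 + 11.44 + 3.782 + 18.25 + 86.52 = 791.6 kWh
Cost = 791.6 kWh × €0.329 = €260.43 ≈ €260

€260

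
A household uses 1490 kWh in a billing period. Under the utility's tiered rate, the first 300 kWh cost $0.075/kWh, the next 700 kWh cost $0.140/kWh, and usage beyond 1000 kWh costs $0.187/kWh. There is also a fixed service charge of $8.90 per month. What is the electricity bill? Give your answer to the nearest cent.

$221.03

First 300 kWh × $0.075 = $22.50
Next 700 kWh × $0.140 = $98.00
Remaining 490 kWh × $0.187 = $91.63
Energy charge = $212.13; + service $8.90 = $221.03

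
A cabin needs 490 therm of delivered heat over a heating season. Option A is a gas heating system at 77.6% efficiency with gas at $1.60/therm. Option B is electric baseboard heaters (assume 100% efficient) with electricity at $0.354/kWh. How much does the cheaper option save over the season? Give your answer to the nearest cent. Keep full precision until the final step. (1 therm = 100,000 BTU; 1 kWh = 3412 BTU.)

$4073.51

Heat load = 490 therm × 100,000 = 49,000,000 BTU
Gas: input = 49,000,000 / 0.776 = 63,144,330 BTU = 631.4 therm → 631.4 × $1.60 = $1,010.31
Electric: 49,000,000 BTU / 3412 = 14,360 kWh → × $0.354 = $5,083.82
Difference = |$1,010.31 − $5,083.82| = $4,073.51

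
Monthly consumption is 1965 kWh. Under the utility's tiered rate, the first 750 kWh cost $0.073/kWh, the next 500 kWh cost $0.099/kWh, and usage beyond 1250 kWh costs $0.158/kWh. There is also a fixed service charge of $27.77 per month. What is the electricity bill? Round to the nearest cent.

First 750 kWh × $0.073 = $54.75
Next 500 kWh × $0.099 = $49.50
Remaining 715 kWh × $0.158 = $112.97
Energy charge = $217.22; + service $27.77 = $244.99

$244.99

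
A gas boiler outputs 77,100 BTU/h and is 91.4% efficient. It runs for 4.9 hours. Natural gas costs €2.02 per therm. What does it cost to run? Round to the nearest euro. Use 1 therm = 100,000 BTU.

€8

Heat delivered = 77,100 BTU/h × 4.9 h = 377,790 BTU
Gas input = 377,790 / 0.914 = 413,337 BTU
= 413,337 / 100,000 = 4.133 therm
Cost = 4.133 × €2.02/therm = €8.35 ≈ €8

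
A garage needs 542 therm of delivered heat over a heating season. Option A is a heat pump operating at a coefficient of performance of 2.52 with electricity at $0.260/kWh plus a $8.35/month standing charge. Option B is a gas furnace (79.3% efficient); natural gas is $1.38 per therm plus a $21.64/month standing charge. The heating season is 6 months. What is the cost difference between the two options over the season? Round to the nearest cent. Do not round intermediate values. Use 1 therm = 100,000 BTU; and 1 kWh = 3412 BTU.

Heat load = 542 therm × 100,000 = 54,200,000 BTU
Gas: input = 54,200,000 / 0.793 = 68,348,045 BTU = 683.5 therm → 683.5 × $1.38 = $943.20; + 6 × $21.64 standing = $1,073.04
Heat pump: 54,200,000 BTU / 3412 = 15,890 kWh heat; / 2.52 = 6,304 kWh in → × $0.260 = $1,638.94; + 6 × $8.35 standing = $1,689.04
Difference = |$1,073.04 − $1,689.04| = $616.00

$616.00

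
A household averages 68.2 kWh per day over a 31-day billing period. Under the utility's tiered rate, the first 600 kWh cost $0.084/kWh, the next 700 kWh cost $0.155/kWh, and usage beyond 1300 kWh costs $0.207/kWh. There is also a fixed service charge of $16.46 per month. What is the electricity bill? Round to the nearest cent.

Usage = 68.2 kWh/day × 31 days = 2114.2 kWh
First 600 kWh × $0.084 = $50.40
Next 700 kWh × $0.155 = $108.50
Remaining 814.2 kWh × $0.207 = $168.54
Energy charge = $327.44; + service $16.46 = $343.90

$343.90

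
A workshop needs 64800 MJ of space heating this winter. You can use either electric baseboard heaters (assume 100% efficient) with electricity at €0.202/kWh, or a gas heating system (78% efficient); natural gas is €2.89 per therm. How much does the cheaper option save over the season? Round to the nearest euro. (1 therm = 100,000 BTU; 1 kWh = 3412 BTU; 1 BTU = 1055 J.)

Heat load = 64800 MJ = 64,800,000,000 J / 1055 = 61,421,801 BTU
Gas: input = 61,421,801 / 0.78 = 78,745,899 BTU = 787.5 therm → 787.5 × €2.89 = €2,275.76
Electric: 61,421,801 BTU / 3412 = 18,000 kWh → × €0.202 = €3,636.34
Difference = |€2,275.76 − €3,636.34| = €1,360.59 ≈ €1361

€1361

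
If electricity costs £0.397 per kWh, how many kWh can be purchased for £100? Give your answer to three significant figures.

252 kWh

£100 / £0.397 per kWh = 251.9 kWh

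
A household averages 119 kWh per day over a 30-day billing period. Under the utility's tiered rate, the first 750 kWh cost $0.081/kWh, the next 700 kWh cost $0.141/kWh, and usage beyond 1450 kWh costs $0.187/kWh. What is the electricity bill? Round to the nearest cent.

$555.89

Usage = 119 kWh/day × 30 days = 3570 kWh
First 750 kWh × $0.081 = $60.75
Next 700 kWh × $0.141 = $98.70
Remaining 2120 kWh × $0.187 = $396.44
Total = $555.89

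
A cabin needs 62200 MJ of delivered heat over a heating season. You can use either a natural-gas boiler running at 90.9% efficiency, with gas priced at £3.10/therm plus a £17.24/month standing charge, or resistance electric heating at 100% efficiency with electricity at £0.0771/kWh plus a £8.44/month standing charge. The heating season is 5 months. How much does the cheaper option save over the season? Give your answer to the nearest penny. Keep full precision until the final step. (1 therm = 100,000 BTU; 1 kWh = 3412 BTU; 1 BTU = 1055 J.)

£722.40

Heat load = 62200 MJ = 62,200,000,000 J / 1055 = 58,957,346 BTU
Gas: input = 58,957,346 / 0.909 = 64,859,567 BTU = 648.6 therm → 648.6 × £3.10 = £2,010.65; + 5 × £17.24 standing = £2,096.85
Electric: 58,957,346 BTU / 3412 = 17,280 kWh → × £0.0771 = £1,332.24; + 5 × £8.44 standing = £1,374.44
Difference = |£2,096.85 − £1,374.44| = £722.40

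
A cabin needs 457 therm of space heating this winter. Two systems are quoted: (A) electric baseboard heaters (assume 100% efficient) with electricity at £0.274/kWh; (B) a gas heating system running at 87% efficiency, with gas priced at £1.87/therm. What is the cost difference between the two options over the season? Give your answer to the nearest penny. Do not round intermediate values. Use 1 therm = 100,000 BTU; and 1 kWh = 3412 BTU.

£2687.64

Heat load = 457 therm × 100,000 = 45,700,000 BTU
Gas: input = 45,700,000 / 0.87 = 52,528,736 BTU = 525.3 therm → 525.3 × £1.87 = £982.29
Electric: 45,700,000 BTU / 3412 = 13,390 kWh → × £0.274 = £3,669.93
Difference = |£982.29 − £3,669.93| = £2,687.64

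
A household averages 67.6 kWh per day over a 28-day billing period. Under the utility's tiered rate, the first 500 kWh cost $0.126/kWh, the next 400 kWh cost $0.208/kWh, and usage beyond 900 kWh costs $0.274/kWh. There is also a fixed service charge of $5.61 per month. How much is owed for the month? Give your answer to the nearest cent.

Usage = 67.6 kWh/day × 28 days = 1892.8 kWh
First 500 kWh × $0.126 = $63.00
Next 400 kWh × $0.208 = $83.20
Remaining 992.8 kWh × $0.274 = $272.03
Energy charge = $418.23; + service $5.61 = $423.84

$423.84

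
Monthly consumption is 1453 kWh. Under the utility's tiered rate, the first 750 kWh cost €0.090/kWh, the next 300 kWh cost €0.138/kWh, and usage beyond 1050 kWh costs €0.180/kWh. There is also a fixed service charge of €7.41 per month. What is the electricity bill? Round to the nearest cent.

€188.85

First 750 kWh × €0.090 = €67.50
Next 300 kWh × €0.138 = €41.40
Remaining 403 kWh × €0.180 = €72.54
Energy charge = €181.44; + service €7.41 = €188.85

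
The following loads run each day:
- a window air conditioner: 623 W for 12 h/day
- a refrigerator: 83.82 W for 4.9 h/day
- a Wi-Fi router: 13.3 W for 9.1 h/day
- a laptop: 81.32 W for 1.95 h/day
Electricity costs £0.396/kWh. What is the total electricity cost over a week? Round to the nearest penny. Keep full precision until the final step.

£22.64

window air conditioner: 623 W × 12 h × 7 d = 52,332 Wh = 52.33 kWh
refrigerator: 83.82 W × 4.9 h × 7 d = 2,875 Wh = 2.875 kWh
Wi-Fi router: 13.3 W × 9.1 h × 7 d = 847 Wh = 0.8472 kWh
laptop: 81.32 W × 1.95 h × 7 d = 1,110 Wh = 1.11 kWh
Total energy = 52.33 + 2.875 + 0.8472 + 1.11 = 57.16 kWh
Cost = 57.16 kWh × £0.396 = £22.64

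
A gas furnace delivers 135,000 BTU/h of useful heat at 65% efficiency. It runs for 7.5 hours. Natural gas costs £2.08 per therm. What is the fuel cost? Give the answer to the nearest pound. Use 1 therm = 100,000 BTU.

£32

Heat delivered = 135,000 BTU/h × 7.5 h = 1,012,500 BTU
Gas input = 1,012,500 / 0.65 = 1,557,692 BTU
= 1,557,692 / 100,000 = 15.58 therm
Cost = 15.58 × £2.08/therm = £32.40 ≈ £32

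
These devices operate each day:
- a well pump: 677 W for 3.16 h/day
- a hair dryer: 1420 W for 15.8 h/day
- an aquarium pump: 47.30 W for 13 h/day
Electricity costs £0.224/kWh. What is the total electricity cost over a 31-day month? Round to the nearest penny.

£174.92

well pump: 677 W × 3.16 h × 31 d = 66,319 Wh = 66.32 kWh
hair dryer: 1420 W × 15.8 h × 31 d = 695,516 Wh = 695.5 kWh
aquarium pump: 47.30 W × 13 h × 31 d = 19,062 Wh = 19.06 kWh
Total energy = 66.32 + 695.5 + 19.06 = 780.9 kWh
Cost = 780.9 kWh × £0.224 = £174.92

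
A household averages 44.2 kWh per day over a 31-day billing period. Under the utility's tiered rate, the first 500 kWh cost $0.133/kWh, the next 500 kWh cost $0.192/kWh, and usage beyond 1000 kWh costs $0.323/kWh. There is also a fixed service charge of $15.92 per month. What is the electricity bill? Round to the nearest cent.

$297.99

Usage = 44.2 kWh/day × 31 days = 1370.2 kWh
First 500 kWh × $0.133 = $66.50
Next 500 kWh × $0.192 = $96.00
Remaining 370.2 kWh × $0.323 = $119.57
Energy charge = $282.07; + service $15.92 = $297.99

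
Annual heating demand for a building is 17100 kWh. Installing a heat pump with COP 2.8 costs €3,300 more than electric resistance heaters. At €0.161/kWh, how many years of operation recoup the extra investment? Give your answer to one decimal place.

Resistance: 17100 kWh × €0.161 = €2,753.10/yr
Heat pump: 17100 / 2.8 = 6107 kWh in → × €0.161 = €983.25/yr
Annual savings = €1,769.85
Payback = €3,300 / €1,769.85 = 1.86 years

1.9 years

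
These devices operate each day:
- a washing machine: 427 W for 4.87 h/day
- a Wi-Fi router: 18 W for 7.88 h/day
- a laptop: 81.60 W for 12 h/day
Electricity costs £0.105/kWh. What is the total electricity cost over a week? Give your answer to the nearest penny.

washing machine: 427 W × 4.87 h × 7 d = 14,556 Wh = 14.56 kWh
Wi-Fi router: 18 W × 7.88 h × 7 d = 993 Wh = 0.9929 kWh
laptop: 81.60 W × 12 h × 7 d = 6,854 Wh = 6.854 kWh
Total energy = 14.56 + 0.9929 + 6.854 = 22.4 kWh
Cost = 22.4 kWh × £0.105 = £2.35

£2.35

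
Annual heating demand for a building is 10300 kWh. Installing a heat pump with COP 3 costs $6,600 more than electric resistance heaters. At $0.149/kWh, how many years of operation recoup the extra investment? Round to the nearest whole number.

6 years

Resistance: 10300 kWh × $0.149 = $1,534.70/yr
Heat pump: 10300 / 3 = 3433 kWh in → × $0.149 = $511.57/yr
Annual savings = $1,023.13
Payback = $6,600 / $1,023.13 = 6.45 years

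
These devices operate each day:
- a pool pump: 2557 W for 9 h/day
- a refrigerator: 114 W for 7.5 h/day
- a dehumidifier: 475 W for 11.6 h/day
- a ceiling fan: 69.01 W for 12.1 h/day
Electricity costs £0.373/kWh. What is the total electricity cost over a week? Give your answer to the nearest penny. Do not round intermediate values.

pool pump: 2557 W × 9 h × 7 d = 161,091 Wh = 161.1 kWh
refrigerator: 114 W × 7.5 h × 7 d = 5,985 Wh = 5.985 kWh
dehumidifier: 475 W × 11.6 h × 7 d = 38,570 Wh = 38.57 kWh
ceiling fan: 69.01 W × 12.1 h × 7 d = 5,845 Wh = 5.845 kWh
Total energy = 161.1 + 5.985 + 38.57 + 5.845 = 211.5 kWh
Cost = 211.5 kWh × £0.373 = £78.89

£78.89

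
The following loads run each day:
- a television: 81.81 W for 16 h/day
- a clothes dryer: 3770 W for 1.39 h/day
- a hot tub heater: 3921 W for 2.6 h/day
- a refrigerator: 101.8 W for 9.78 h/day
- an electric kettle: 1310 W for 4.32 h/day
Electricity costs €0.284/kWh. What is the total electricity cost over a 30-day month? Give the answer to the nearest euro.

€199

television: 81.81 W × 16 h × 30 d = 39,269 Wh = 39.27 kWh
clothes dryer: 3770 W × 1.39 h × 30 d = 157,209 Wh = 157.2 kWh
hot tub heater: 3921 W × 2.6 h × 30 d = 305,838 Wh = 305.8 kWh
refrigerator: 101.8 W × 9.78 h × 30 d = 29,868 Wh = 29.87 kWh
electric kettle: 1310 W × 4.32 h × 30 d = 169,776 Wh = 169.8 kWh
Total energy = 39.27 + 157.2 + 305.8 + 29.87 + 169.8 = 702 kWh
Cost = 702 kWh × €0.284 = €199.36 ≈ €199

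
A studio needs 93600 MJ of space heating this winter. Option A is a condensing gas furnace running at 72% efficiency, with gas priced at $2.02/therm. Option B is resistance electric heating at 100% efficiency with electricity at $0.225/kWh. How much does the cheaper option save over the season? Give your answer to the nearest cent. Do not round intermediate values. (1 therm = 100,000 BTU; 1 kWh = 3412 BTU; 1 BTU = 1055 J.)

$3361.45

Heat load = 93600 MJ = 93,600,000,000 J / 1055 = 88,720,379 BTU
Gas: input = 88,720,379 / 0.72 = 123,222,749 BTU = 1,232 therm → 1,232 × $2.02 = $2,489.10
Electric: 88,720,379 BTU / 3412 = 26,000 kWh → × $0.225 = $5,850.55
Difference = |$2,489.10 − $5,850.55| = $3,361.45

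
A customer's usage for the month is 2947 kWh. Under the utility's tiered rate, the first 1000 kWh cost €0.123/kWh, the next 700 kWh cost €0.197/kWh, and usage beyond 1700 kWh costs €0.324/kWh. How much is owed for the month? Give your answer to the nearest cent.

First 1000 kWh × €0.123 = €123.00
Next 700 kWh × €0.197 = €137.90
Remaining 1247 kWh × €0.324 = €404.03
Total = €664.93

€664.93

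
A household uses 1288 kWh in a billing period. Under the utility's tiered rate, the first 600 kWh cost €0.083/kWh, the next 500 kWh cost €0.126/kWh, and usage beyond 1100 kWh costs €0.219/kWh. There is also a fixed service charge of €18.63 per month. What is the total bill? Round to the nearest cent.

First 600 kWh × €0.083 = €49.80
Next 500 kWh × €0.126 = €63.00
Remaining 188 kWh × €0.219 = €41.17
Energy charge = €153.97; + service €18.63 = €172.60

€172.60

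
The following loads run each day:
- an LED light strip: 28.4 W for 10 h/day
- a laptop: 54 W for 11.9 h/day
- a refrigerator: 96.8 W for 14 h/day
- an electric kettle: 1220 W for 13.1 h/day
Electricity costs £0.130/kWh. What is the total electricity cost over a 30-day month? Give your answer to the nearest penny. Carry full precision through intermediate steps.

LED light strip: 28.4 W × 10 h × 30 d = 8,520 Wh = 8.52 kWh
laptop: 54 W × 11.9 h × 30 d = 19,278 Wh = 19.28 kWh
refrigerator: 96.8 W × 14 h × 30 d = 40,656 Wh = 40.66 kWh
electric kettle: 1220 W × 13.1 h × 30 d = 479,460 Wh = 479.5 kWh
Total energy = 8.52 + 19.28 + 40.66 + 479.5 = 547.9 kWh
Cost = 547.9 kWh × £0.130 = £71.23

£71.23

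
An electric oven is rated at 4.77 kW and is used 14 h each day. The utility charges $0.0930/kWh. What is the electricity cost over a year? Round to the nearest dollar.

$2267

Energy = 4770 W × 14 h/day × 365 days = 24,374,700 Wh = 24,370 kWh
Cost = 24,370 kWh × $0.0930/kWh = $2,266.85 ≈ $2267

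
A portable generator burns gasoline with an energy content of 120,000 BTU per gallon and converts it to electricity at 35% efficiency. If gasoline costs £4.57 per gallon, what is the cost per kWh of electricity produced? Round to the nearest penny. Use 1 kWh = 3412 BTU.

£0.37

Electrical output per gallon = 120,000 BTU × 0.35 / 3412 BTU/kWh = 12.31 kWh
Cost per kWh = £4.57 / 12.31 kWh = £0.371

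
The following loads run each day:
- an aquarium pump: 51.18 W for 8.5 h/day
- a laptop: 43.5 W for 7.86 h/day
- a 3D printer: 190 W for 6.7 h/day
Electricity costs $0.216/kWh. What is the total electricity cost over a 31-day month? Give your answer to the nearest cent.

$13.73

aquarium pump: 51.18 W × 8.5 h × 31 d = 13,486 Wh = 13.49 kWh
laptop: 43.5 W × 7.86 h × 31 d = 10,599 Wh = 10.6 kWh
3D printer: 190 W × 6.7 h × 31 d = 39,463 Wh = 39.46 kWh
Total energy = 13.49 + 10.6 + 39.46 = 63.55 kWh
Cost = 63.55 kWh × $0.216 = $13.73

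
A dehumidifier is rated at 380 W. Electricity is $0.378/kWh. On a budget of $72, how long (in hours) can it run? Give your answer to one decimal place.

501.3 h

Energy budget = $72 / $0.378 per kWh = 190.5 kWh = 190,476 Wh
Runtime = 190,476 Wh / 380 W = 501.3 h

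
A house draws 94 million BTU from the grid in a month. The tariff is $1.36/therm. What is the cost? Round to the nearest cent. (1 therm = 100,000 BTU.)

$1278.40

94 million BTU × (10 therm/million BTU) = 940 therm
Cost = 940 therm × $1.36/therm = $1,278.40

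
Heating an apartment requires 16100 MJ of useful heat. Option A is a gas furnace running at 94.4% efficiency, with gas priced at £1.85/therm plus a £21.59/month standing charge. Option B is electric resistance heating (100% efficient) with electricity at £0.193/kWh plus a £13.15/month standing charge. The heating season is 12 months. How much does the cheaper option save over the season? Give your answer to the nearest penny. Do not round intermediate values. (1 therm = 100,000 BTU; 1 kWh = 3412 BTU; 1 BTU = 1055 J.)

£462.87

Heat load = 16100 MJ = 16,100,000,000 J / 1055 = 15,260,664 BTU
Gas: input = 15,260,664 / 0.944 = 16,165,957 BTU = 161.7 therm → 161.7 × £1.85 = £299.07; + 12 × £21.59 standing = £558.15
Electric: 15,260,664 BTU / 3412 = 4,473 kWh → × £0.193 = £863.22; + 12 × £13.15 standing = £1,021.02
Difference = |£558.15 − £1,021.02| = £462.87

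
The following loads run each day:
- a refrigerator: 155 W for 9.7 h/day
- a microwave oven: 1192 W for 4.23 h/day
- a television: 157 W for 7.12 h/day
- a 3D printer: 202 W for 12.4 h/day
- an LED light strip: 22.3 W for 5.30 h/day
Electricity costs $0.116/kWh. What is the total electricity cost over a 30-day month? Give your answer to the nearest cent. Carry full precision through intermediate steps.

$35.80

refrigerator: 155 W × 9.7 h × 30 d = 45,105 Wh = 45.1 kWh
microwave oven: 1192 W × 4.23 h × 30 d = 151,265 Wh = 151.3 kWh
television: 157 W × 7.12 h × 30 d = 33,535 Wh = 33.54 kWh
3D printer: 202 W × 12.4 h × 30 d = 75,144 Wh = 75.14 kWh
LED light strip: 22.3 W × 5.30 h × 30 d = 3,546 Wh = 3.546 kWh
Total energy = 45.1 + 151.3 + 33.54 + 75.14 + 3.546 = 308.6 kWh
Cost = 308.6 kWh × $0.116 = $35.80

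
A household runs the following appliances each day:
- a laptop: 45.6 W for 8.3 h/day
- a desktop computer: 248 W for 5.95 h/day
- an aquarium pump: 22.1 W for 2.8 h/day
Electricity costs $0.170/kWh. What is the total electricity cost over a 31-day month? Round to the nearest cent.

laptop: 45.6 W × 8.3 h × 31 d = 11,733 Wh = 11.73 kWh
desktop computer: 248 W × 5.95 h × 31 d = 45,744 Wh = 45.74 kWh
aquarium pump: 22.1 W × 2.8 h × 31 d = 1,918 Wh = 1.918 kWh
Total energy = 11.73 + 45.74 + 1.918 = 59.39 kWh
Cost = 59.39 kWh × $0.170 = $10.10

$10.10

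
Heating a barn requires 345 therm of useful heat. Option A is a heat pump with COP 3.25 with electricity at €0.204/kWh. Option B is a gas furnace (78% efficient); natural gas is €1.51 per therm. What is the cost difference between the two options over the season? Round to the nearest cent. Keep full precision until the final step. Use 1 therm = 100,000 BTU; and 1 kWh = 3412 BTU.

€33.20

Heat load = 345 therm × 100,000 = 34,500,000 BTU
Gas: input = 34,500,000 / 0.780 = 44,230,769 BTU = 442.3 therm → 442.3 × €1.51 = €667.88
Heat pump: 34,500,000 BTU / 3412 = 10,110 kWh heat; / 3.25 = 3,111 kWh in → × €0.204 = €634.68
Difference = |€667.88 − €634.68| = €33.20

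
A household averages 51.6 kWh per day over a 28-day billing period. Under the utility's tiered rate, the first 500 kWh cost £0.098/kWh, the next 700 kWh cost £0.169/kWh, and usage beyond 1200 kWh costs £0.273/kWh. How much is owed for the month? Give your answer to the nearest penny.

£234.13

Usage = 51.6 kWh/day × 28 days = 1444.8 kWh
First 500 kWh × £0.098 = £49.00
Next 700 kWh × £0.169 = £118.30
Remaining 244.8 kWh × £0.273 = £66.83
Total = £234.13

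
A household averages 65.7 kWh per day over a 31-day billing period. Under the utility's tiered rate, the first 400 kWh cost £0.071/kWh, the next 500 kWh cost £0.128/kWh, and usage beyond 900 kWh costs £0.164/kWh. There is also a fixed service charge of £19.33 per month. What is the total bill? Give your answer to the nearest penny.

£298.15

Usage = 65.7 kWh/day × 31 days = 2036.7 kWh
First 400 kWh × £0.071 = £28.40
Next 500 kWh × £0.128 = £64.00
Remaining 1136.7 kWh × £0.164 = £186.42
Energy charge = £278.82; + service £19.33 = £298.15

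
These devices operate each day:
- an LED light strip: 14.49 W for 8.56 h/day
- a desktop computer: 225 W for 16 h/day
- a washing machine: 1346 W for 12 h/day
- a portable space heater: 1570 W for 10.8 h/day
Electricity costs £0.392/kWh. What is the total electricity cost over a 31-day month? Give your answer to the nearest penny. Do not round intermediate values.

£447.58

LED light strip: 14.49 W × 8.56 h × 31 d = 3,845 Wh = 3.845 kWh
desktop computer: 225 W × 16 h × 31 d = 111,600 Wh = 111.6 kWh
washing machine: 1346 W × 12 h × 31 d = 500,712 Wh = 500.7 kWh
portable space heater: 1570 W × 10.8 h × 31 d = 525,636 Wh = 525.6 kWh
Total energy = 3.845 + 111.6 + 500.7 + 525.6 = 1,142 kWh
Cost = 1,142 kWh × £0.392 = £447.58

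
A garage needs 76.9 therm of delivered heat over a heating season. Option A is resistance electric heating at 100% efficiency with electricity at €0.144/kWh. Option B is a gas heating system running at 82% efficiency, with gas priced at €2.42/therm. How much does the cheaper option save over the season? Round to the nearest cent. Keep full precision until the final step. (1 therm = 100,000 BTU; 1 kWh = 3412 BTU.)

€97.60

Heat load = 76.9 therm × 100,000 = 7,690,000 BTU
Gas: input = 7,690,000 / 0.82 = 9,378,049 BTU = 93.78 therm → 93.78 × €2.42 = €226.95
Electric: 7,690,000 BTU / 3412 = 2,254 kWh → × €0.144 = €324.55
Difference = |€226.95 − €324.55| = €97.60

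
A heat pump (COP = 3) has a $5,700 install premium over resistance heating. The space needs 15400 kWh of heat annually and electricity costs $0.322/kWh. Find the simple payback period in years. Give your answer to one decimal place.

Resistance: 15400 kWh × $0.322 = $4,958.80/yr
Heat pump: 15400 / 3 = 5133 kWh in → × $0.322 = $1,652.93/yr
Annual savings = $3,305.87
Payback = $5,700 / $3,305.87 = 1.72 years

1.7 years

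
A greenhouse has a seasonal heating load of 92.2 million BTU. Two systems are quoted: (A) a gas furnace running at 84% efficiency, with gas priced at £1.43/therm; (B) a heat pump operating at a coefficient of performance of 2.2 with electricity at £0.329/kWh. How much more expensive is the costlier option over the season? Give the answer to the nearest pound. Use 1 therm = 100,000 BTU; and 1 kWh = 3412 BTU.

£2471

Heat load = 92.2 × 10⁶ BTU = 92,200,000 BTU
Gas: input = 92,200,000 / 0.84 = 109,761,905 BTU = 1,098 therm → 1,098 × £1.43 = £1,569.60
Heat pump: 92,200,000 BTU / 3412 = 27,020 kWh heat; / 2.2 = 12,280 kWh in → × £0.329 = £4,041.06
Difference = |£1,569.60 − £4,041.06| = £2,471.46 ≈ £2471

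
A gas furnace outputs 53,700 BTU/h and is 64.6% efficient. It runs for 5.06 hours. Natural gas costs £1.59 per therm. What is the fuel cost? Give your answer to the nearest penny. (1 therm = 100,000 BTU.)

£6.69

Heat delivered = 53,700 BTU/h × 5.06 h = 271,722 BTU
Gas input = 271,722 / 0.646 = 420,622 BTU
= 420,622 / 100,000 = 4.206 therm
Cost = 4.206 × £1.59/therm = £6.69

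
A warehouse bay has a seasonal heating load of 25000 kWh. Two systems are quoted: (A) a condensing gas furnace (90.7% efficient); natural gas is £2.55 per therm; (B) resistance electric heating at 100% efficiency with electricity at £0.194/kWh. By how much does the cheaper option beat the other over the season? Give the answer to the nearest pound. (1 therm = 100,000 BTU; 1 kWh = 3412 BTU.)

£2452

Heat load = 25000 kWh × 3412 = 85,300,000 BTU
Gas: input = 85,300,000 / 0.907 = 94,046,307 BTU = 940.5 therm → 940.5 × £2.55 = £2,398.18
Electric: 85,300,000 BTU / 3412 = 25,000 kWh → × £0.194 = £4,850.00
Difference = |£2,398.18 − £4,850.00| = £2,451.82 ≈ £2452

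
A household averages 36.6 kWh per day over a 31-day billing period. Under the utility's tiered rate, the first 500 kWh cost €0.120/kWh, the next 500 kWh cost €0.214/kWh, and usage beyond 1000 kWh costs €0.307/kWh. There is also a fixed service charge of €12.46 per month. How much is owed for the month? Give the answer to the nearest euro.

Usage = 36.6 kWh/day × 31 days = 1134.6 kWh
First 500 kWh × €0.120 = €60.00
Next 500 kWh × €0.214 = €107.00
Remaining 134.6 kWh × €0.307 = €41.32
Energy charge = €208.32; + service €12.46 = €220.78 ≈ €221

€221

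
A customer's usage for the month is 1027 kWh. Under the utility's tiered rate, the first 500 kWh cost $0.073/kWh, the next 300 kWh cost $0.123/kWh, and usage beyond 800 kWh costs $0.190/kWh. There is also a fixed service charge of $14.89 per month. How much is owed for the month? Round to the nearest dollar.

$131

First 500 kWh × $0.073 = $36.50
Next 300 kWh × $0.123 = $36.90
Remaining 227 kWh × $0.190 = $43.13
Energy charge = $116.53; + service $14.89 = $131.42 ≈ $131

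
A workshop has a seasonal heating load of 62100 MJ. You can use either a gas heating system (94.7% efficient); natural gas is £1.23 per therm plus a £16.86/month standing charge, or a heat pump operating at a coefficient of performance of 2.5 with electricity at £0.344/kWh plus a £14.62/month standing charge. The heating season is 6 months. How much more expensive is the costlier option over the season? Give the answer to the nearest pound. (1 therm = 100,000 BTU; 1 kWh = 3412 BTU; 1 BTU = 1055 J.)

£1596

Heat load = 62100 MJ = 62,100,000,000 J / 1055 = 58,862,559 BTU
Gas: input = 58,862,559 / 0.947 = 62,156,874 BTU = 621.6 therm → 621.6 × £1.23 = £764.53; + 6 × £16.86 standing = £865.69
Heat pump: 58,862,559 BTU / 3412 = 17,250 kWh heat; / 2.5 = 6,901 kWh in → × £0.344 = £2,373.82; + 6 × £14.62 standing = £2,461.54
Difference = |£865.69 − £2,461.54| = £1,595.85 ≈ £1596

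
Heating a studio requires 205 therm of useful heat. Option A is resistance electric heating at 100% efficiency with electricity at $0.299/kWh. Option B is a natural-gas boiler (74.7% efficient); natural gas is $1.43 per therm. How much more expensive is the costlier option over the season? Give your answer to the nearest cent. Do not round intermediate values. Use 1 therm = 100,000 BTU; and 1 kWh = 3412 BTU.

Heat load = 205 therm × 100,000 = 20,500,000 BTU
Gas: input = 20,500,000 / 0.747 = 27,443,106 BTU = 274.4 therm → 274.4 × $1.43 = $392.44
Electric: 20,500,000 BTU / 3412 = 6,008 kWh → × $0.299 = $1,796.45
Difference = |$392.44 − $1,796.45| = $1,404.02

$1404.02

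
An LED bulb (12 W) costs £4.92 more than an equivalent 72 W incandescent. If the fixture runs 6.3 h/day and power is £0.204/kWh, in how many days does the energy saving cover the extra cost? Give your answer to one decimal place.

Power saved = 72 − 12 = 60 W
Daily energy saved = 60 W × 6.3 h = 378 Wh = 0.378 kWh
Daily savings = 0.378 × £0.204 = £0.0771
Payback = £4.92 / £0.0771 per day = 63.8 days

63.8 days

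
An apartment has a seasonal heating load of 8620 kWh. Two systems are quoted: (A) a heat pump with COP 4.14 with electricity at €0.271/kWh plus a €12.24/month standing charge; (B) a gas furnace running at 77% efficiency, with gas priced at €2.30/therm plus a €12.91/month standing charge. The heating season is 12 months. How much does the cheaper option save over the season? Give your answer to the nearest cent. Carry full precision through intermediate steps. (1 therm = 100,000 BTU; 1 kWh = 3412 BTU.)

Heat load = 8620 kWh × 3412 = 29,411,440 BTU
Gas: input = 29,411,440 / 0.77 = 38,196,675 BTU = 382 therm → 382 × €2.30 = €878.52; + 12 × €12.91 standing = €1,033.44
Heat pump: 29,411,440 BTU / 3412 = 8,620 kWh heat; / 4.14 = 2,082 kWh in → × €0.271 = €564.26; + 12 × €12.24 standing = €711.14
Difference = |€1,033.44 − €711.14| = €322.31

€322.31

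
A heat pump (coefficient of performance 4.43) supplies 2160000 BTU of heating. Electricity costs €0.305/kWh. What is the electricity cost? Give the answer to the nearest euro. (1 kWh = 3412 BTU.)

Heat delivered = 2,160,000 BTU / 3412 = 633.1 kWh
Electrical input = 633.1 kWh / 4.43 = 142.9 kWh
Cost = 142.9 × €0.305/kWh = €43.59 ≈ €44

€44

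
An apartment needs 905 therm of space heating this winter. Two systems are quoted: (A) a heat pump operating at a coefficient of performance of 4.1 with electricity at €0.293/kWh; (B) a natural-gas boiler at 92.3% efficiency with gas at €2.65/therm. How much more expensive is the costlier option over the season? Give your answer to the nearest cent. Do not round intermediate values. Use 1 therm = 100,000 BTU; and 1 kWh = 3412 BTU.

Heat load = 905 therm × 100,000 = 90,500,000 BTU
Gas: input = 90,500,000 / 0.923 = 98,049,837 BTU = 980.5 therm → 980.5 × €2.65 = €2,598.32
Heat pump: 90,500,000 BTU / 3412 = 26,520 kWh heat; / 4.1 = 6,469 kWh in → × €0.293 = €1,895.50
Difference = |€2,598.32 − €1,895.50| = €702.82

€702.82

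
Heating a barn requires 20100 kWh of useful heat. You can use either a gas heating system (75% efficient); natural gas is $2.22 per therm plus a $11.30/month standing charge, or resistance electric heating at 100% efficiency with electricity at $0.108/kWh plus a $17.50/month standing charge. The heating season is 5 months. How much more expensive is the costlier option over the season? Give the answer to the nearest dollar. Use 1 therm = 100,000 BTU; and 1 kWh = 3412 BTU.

$172

Heat load = 20100 kWh × 3412 = 68,581,200 BTU
Gas: input = 68,581,200 / 0.750 = 91,441,600 BTU = 914.4 therm → 914.4 × $2.22 = $2,030.00; + 5 × $11.30 standing = $2,086.50
Electric: 68,581,200 BTU / 3412 = 20,100 kWh → × $0.108 = $2,170.80; + 5 × $17.50 standing = $2,258.30
Difference = |$2,086.50 − $2,258.30| = $171.80 ≈ $172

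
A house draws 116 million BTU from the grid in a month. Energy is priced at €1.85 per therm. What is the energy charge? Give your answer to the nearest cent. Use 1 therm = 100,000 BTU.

€2146.00

116 million BTU × (10 therm/million BTU) = 1,160 therm
Cost = 1,160 therm × €1.85/therm = €2,146.00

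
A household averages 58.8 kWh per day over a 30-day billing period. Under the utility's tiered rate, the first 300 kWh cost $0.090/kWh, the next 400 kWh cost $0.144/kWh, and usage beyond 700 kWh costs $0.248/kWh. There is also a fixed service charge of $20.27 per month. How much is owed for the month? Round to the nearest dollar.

$369

Usage = 58.8 kWh/day × 30 days = 1764 kWh
First 300 kWh × $0.090 = $27.00
Next 400 kWh × $0.144 = $57.60
Remaining 1064 kWh × $0.248 = $263.87
Energy charge = $348.47; + service $20.27 = $368.74 ≈ $369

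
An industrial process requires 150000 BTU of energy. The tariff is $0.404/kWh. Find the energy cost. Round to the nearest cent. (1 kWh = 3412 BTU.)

150000 BTU × (0.00029308 kWh/BTU) = 43.96 kWh
Cost = 43.96 kWh × $0.404/kWh = $17.76

$17.76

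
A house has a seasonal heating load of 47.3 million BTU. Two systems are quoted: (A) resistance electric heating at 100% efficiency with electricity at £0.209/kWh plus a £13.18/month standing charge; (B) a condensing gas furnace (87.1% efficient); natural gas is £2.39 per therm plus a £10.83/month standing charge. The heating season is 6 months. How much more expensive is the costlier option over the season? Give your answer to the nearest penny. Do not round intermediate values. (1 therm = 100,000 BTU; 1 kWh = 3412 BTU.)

£1613.53

Heat load = 47.3 × 10⁶ BTU = 47,300,000 BTU
Gas: input = 47,300,000 / 0.871 = 54,305,396 BTU = 543.1 therm → 543.1 × £2.39 = £1,297.90; + 6 × £10.83 standing = £1,362.88
Electric: 47,300,000 BTU / 3412 = 13,860 kWh → × £0.209 = £2,897.33; + 6 × £13.18 standing = £2,976.41
Difference = |£1,362.88 − £2,976.41| = £1,613.53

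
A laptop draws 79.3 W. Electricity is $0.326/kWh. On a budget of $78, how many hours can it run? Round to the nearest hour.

3017 h

Energy budget = $78 / $0.326 per kWh = 239.3 kWh = 239,264 Wh
Runtime = 239,264 Wh / 79.3 W = 3,017 h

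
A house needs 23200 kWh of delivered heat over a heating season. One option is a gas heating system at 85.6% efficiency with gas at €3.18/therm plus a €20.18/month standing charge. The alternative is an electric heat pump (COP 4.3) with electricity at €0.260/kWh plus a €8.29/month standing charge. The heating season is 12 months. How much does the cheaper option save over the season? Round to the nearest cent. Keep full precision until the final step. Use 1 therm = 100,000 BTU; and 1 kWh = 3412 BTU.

Heat load = 23200 kWh × 3412 = 79,158,400 BTU
Gas: input = 79,158,400 / 0.856 = 92,474,766 BTU = 924.7 therm → 924.7 × €3.18 = €2,940.70; + 12 × €20.18 standing = €3,182.86
Heat pump: 79,158,400 BTU / 3412 = 23,200 kWh heat; / 4.3 = 5,395 kWh in → × €0.260 = €1,402.79; + 12 × €8.29 standing = €1,502.27
Difference = |€3,182.86 − €1,502.27| = €1,680.59

€1680.59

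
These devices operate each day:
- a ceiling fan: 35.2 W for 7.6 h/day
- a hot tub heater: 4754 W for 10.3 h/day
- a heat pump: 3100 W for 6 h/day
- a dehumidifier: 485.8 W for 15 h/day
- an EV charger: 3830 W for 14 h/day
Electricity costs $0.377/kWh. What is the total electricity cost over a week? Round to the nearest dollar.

ceiling fan: 35.2 W × 7.6 h × 7 d = 1,873 Wh = 1.873 kWh
hot tub heater: 4754 W × 10.3 h × 7 d = 342,763 Wh = 342.8 kWh
heat pump: 3100 W × 6 h × 7 d = 130,200 Wh = 130.2 kWh
dehumidifier: 485.8 W × 15 h × 7 d = 51,009 Wh = 51.01 kWh
EV charger: 3830 W × 14 h × 7 d = 375,340 Wh = 375.3 kWh
Total energy = 1.873 + 342.8 + 130.2 + 51.01 + 375.3 = 901.2 kWh
Cost = 901.2 kWh × $0.377 = $339.75 ≈ $340

$340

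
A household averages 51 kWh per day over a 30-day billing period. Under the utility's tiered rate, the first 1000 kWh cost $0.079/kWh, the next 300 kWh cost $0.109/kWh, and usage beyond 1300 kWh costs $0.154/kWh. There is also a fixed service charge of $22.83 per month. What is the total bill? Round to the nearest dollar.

Usage = 51 kWh/day × 30 days = 1530 kWh
First 1000 kWh × $0.079 = $79.00
Next 300 kWh × $0.109 = $32.70
Remaining 230 kWh × $0.154 = $35.42
Energy charge = $147.12; + service $22.83 = $169.95 ≈ $170

$170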